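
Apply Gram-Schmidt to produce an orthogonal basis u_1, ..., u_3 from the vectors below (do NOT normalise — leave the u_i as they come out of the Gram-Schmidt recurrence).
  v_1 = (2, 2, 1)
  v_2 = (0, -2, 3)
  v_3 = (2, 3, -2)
Orthogonal basis:
  u_1 = (2, 2, 1)
  u_2 = (2/9, -16/9, 28/9)
  u_3 = (12/29, -9/29, -6/29)

Apply the Gram-Schmidt recurrence
  u_1 = v_1
  u_i = v_i − Σ_{j<i} ((v_i · u_j) / (u_j · u_j)) · u_j.

Step by step this gives:
  u_1 = (2, 2, 1)
  u_2 = (2/9, -16/9, 28/9)
  u_3 = (12/29, -9/29, -6/29)

Orthogonality check:
  u_2 · u_1 = 0 (should be 0)
  u_3 · u_1 = 0 (should be 0)
  u_3 · u_2 = 0 (should be 0)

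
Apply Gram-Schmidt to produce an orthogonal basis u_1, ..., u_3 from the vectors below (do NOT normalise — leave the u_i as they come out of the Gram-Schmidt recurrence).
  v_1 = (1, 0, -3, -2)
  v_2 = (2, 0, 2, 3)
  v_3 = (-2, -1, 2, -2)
Orthogonal basis:
  u_1 = (1, 0, -3, -2)
  u_2 = (19/7, 0, -1/7, 11/7)
  u_3 = (50/69, -1, 70/69, -80/69)

Apply the Gram-Schmidt recurrence
  u_1 = v_1
  u_i = v_i − Σ_{j<i} ((v_i · u_j) / (u_j · u_j)) · u_j.

Step by step this gives:
  u_1 = (1, 0, -3, -2)
  u_2 = (19/7, 0, -1/7, 11/7)
  u_3 = (50/69, -1, 70/69, -80/69)

Orthogonality check:
  u_2 · u_1 = 0 (should be 0)
  u_3 · u_1 = 0 (should be 0)
  u_3 · u_2 = 0 (should be 0)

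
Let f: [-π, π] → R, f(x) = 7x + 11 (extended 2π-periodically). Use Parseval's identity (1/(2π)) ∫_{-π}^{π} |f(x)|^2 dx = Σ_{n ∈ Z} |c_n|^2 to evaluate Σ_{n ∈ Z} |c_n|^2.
Σ |c_n|^2 = 49π^2/3 + 121

Expand and integrate term by term over [-π, π]:
  ∫ (7x)^2 dx = 49·(2π^3/3); ∫ 2·7·(11)·x dx = 0 (odd integrand); ∫ 11^2 dx = 121·2π.
So (1/(2π)) ∫_{-π}^{π} (7x + 11)^2 dx = 49π^2/3 + 121 = 49π^2/3 + 121.
Parseval ⇒ Σ |c_n|^2 = 49π^2/3 + 121.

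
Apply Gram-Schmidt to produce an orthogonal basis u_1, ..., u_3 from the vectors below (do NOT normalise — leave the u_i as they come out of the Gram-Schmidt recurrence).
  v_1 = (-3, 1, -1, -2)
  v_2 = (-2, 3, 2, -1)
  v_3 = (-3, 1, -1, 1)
Orthogonal basis:
  u_1 = (-3, 1, -1, -2)
  u_2 = (-1/5, 12/5, 13/5, 1/5)
  u_3 = (-25/21, 2/7, -11/21, 46/21)

Apply the Gram-Schmidt recurrence
  u_1 = v_1
  u_i = v_i − Σ_{j<i} ((v_i · u_j) / (u_j · u_j)) · u_j.

Step by step this gives:
  u_1 = (-3, 1, -1, -2)
  u_2 = (-1/5, 12/5, 13/5, 1/5)
  u_3 = (-25/21, 2/7, -11/21, 46/21)

Orthogonality check:
  u_2 · u_1 = 0 (should be 0)
  u_3 · u_1 = 0 (should be 0)
  u_3 · u_2 = 0 (should be 0)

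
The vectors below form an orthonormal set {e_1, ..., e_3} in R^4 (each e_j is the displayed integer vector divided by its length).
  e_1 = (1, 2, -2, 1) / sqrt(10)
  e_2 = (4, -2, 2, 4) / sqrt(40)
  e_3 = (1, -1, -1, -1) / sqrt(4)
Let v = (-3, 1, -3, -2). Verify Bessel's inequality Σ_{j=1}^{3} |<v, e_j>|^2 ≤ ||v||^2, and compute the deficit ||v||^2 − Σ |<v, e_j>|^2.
Σ |<v, e_j>|^2 = 83/4; ||v||^2 = 23; deficit = 9/4

Write each e_j = u_j / sqrt(<u_j, u_j>) where u_j is the displayed integer vector. Then <v, e_j> = <v, u_j> / sqrt(<u_j, u_j>), so |<v, e_j>|^2 = <v, u_j>^2 / <u_j, u_j>.
Coefficients: <v, e_1> = 3/sqrt(10), <v, e_2> = -28/sqrt(40), <v, e_3> = 1/sqrt(4).
Square and sum: Σ |<v, e_j>|^2 = 83/4.
Compute ||v||^2 = v·v = 23.
Deficit = 23 − 83/4 = 9/4 ≥ 0, confirming Bessel's inequality. (The deficit equals ||v − Σ <v,e_j> e_j||^2, the squared distance from v to span{e_j}.)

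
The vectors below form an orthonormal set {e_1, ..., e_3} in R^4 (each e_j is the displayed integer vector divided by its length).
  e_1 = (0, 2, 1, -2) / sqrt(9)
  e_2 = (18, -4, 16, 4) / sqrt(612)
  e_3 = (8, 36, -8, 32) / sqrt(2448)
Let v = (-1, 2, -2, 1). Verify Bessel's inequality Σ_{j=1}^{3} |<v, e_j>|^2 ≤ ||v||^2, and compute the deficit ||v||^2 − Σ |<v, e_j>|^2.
Σ |<v, e_j>|^2 = 89/9; ||v||^2 = 10; deficit = 1/9

Write each e_j = u_j / sqrt(<u_j, u_j>) where u_j is the displayed integer vector. Then <v, e_j> = <v, u_j> / sqrt(<u_j, u_j>), so |<v, e_j>|^2 = <v, u_j>^2 / <u_j, u_j>.
Coefficients: <v, e_1> = 0/sqrt(9), <v, e_2> = -54/sqrt(612), <v, e_3> = 112/sqrt(2448).
Square and sum: Σ |<v, e_j>|^2 = 89/9.
Compute ||v||^2 = v·v = 10.
Deficit = 10 − 89/9 = 1/9 ≥ 0, confirming Bessel's inequality. (The deficit equals ||v − Σ <v,e_j> e_j||^2, the squared distance from v to span{e_j}.)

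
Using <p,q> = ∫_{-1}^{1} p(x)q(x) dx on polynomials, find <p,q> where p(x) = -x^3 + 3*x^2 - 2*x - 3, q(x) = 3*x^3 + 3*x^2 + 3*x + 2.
<p,q> = -132/7

Expand the product: p(x)·q(x) = -3*x^6 + 6*x^5 - 8*x^3 - 9*x^2 - 13*x - 6.
∫_{-1}^{1} of each monomial x^k gives [2/(k+1) if k even, 0 if k odd]. Integrating term-by-term (or equivalently evaluating the antiderivative F(x) = -3*x^7/7 + x^6 - 2*x^4 - 3*x^3 - 13*x^2/2 - 6*x at the endpoints):
  F(1) − F(−1) = -237/14 − (27/14) = -132/7.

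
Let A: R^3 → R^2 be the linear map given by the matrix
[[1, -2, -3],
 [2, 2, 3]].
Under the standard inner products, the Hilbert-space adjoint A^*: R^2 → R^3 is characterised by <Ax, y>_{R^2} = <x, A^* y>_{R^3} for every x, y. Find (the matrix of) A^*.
A^* = A^T =
[[1, 2],
 [-2, 2],
 [-3, 3]]

For real matrices with standard dot products, the defining identity <Ax, y> = <x, A^* y> gives (Ax)^T y = x^T (A^*) y, i.e. x^T A^T y = x^T (A^*) y. Since this holds for all x, y, we must have A^* = A^T. Therefore
A^* =
[[1, 2],
 [-2, 2],
 [-3, 3]].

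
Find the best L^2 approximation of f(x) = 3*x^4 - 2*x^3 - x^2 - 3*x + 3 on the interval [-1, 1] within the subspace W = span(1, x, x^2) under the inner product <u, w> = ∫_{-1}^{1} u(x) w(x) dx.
g(x) = 11*x^2/7 - 21*x/5 + 96/35

The best approximation g ∈ W is the orthogonal projection of f onto W. Writing g = a_0 + a_1 x + a_2 x^2, the coefficients solve the normal equations G · a = b where
  G_{ij} = <φ_i, φ_j> and b_i = <f, φ_i>, with φ_0 = 1, φ_1 = x, φ_2 = x^2.
G =
  [2, 0, 2/3]
  [0, 2/3, 0]
  [2/3, 0, 2/5],
b = (98/15, -14/5, 86/35).
Solving gives a_0 = 96/35, a_1 = -21/5, a_2 = 11/7, so
  g(x) = 11*x^2/7 - 21*x/5 + 96/35.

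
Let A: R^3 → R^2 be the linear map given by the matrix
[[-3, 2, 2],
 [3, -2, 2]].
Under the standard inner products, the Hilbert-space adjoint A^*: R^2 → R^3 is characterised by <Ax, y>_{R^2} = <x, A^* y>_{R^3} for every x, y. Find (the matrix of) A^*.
A^* = A^T =
[[-3, 3],
 [2, -2],
 [2, 2]]

For real matrices with standard dot products, the defining identity <Ax, y> = <x, A^* y> gives (Ax)^T y = x^T (A^*) y, i.e. x^T A^T y = x^T (A^*) y. Since this holds for all x, y, we must have A^* = A^T. Therefore
A^* =
[[-3, 3],
 [2, -2],
 [2, 2]].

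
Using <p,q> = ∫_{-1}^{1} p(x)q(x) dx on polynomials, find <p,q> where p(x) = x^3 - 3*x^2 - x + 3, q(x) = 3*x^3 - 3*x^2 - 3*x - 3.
<p,q> = -488/35

Expand the product: p(x)·q(x) = 3*x^6 - 12*x^5 + 3*x^4 + 18*x^3 + 3*x^2 - 6*x - 9.
∫_{-1}^{1} of each monomial x^k gives [2/(k+1) if k even, 0 if k odd]. Integrating term-by-term (or equivalently evaluating the antiderivative F(x) = 3*x^7/7 - 2*x^6 + 3*x^5/5 + 9*x^4/2 + x^3 - 3*x^2 - 9*x at the endpoints):
  F(1) − F(−1) = -523/70 − (453/70) = -488/35.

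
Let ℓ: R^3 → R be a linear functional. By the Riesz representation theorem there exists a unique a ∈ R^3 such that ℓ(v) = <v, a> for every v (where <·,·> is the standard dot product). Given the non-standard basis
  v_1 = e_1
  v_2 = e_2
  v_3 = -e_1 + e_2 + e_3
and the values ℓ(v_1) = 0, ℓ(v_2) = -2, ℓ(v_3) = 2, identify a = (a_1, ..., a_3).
a = (0, -2, 4)

Write a = (a_1, ..., a_3) in the standard basis. For each basis vector v_i, ℓ(v_i) = <v_i, a> is a linear equation in the a_j's. Collect the n equations into a matrix system V a = ℓ, where row i of V is v_i (expressed in the standard basis). Since V is invertible (lower-triangular with 1s on the diagonal, up to permutation), solve by back-substitution:
  V =
[[1, 0, 0],
 [0, 1, 0],
 [-1, 1, 1]]
  V a = (0, -2, 2)
Solving gives a = (0, -2, 4).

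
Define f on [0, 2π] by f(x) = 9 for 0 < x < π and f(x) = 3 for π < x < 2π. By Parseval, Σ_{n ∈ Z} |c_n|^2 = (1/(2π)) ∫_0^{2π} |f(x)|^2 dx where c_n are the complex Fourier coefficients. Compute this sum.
Σ |c_n|^2 = 45

Parseval equates the L^2 energy of f (normalised by 1/(2π)) with the ℓ^2 sum of its Fourier coefficients: (1/(2π)) ∫_0^{2π} |f|^2 = Σ |c_n|^2.
Compute the left side: (1/(2π)) [∫_0^π 9^2 dx + ∫_π^{2π} 3^2 dx] = (1/(2π)) · (81π + 9π) = (81 + 9)/2 = 45.
So Σ_{n ∈ Z} |c_n|^2 = 45.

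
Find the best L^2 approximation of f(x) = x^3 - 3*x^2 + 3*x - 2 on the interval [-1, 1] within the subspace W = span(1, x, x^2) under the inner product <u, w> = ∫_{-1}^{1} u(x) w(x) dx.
g(x) = -3*x^2 + 18*x/5 - 2

The best approximation g ∈ W is the orthogonal projection of f onto W. Writing g = a_0 + a_1 x + a_2 x^2, the coefficients solve the normal equations G · a = b where
  G_{ij} = <φ_i, φ_j> and b_i = <f, φ_i>, with φ_0 = 1, φ_1 = x, φ_2 = x^2.
G =
  [2, 0, 2/3]
  [0, 2/3, 0]
  [2/3, 0, 2/5],
b = (-6, 12/5, -38/15).
Solving gives a_0 = -2, a_1 = 18/5, a_2 = -3, so
  g(x) = -3*x^2 + 18*x/5 - 2.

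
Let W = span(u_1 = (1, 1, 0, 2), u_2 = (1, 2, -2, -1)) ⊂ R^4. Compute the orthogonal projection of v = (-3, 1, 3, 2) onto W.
proj_W(v) = (-27/59, -83/59, 112/59, 114/59)

Set up U = [u_1 | ... | u_2] ∈ R^(4×2). The projector onto W = col(U) is P = U (U^T U)^(-1) U^T.
Compute U^T U =
  [6, 1]
  [1, 10],
and U^T v = (2, -9).
Solve U^T U · c = U^T v for the coefficients: c = (29/59, -56/59). The projection is proj_W(v) = U c.
Check: (v - proj_W(v)) · u_1 = 0  (should be 0).
Check: (v - proj_W(v)) · u_2 = 0  (should be 0).
Result: proj_W(v) = (-27/59, -83/59, 112/59, 114/59).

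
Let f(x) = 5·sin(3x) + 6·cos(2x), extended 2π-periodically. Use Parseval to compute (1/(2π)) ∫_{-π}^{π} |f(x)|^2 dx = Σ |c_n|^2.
Σ |c_n|^2 = 61/2

Expand |f|^2 and use orthogonality of {sin(nx), cos(mx)} on [-π, π]:
  ∫_{-π}^{π} sin(nx)^2 dx = π, ∫ cos(mx)^2 dx = π, and cross terms integrate to 0.
So ∫_{-π}^{π} f(x)^2 dx = 5^2 · π + 6^2 · π = (25 + 36)π.
Divide by 2π: (25 + 36)/2 = 61/2.
By Parseval, this equals Σ |c_n|^2.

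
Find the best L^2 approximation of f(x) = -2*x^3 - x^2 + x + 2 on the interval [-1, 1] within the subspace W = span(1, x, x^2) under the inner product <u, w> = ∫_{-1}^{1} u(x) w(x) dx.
g(x) = -x^2 - x/5 + 2

The best approximation g ∈ W is the orthogonal projection of f onto W. Writing g = a_0 + a_1 x + a_2 x^2, the coefficients solve the normal equations G · a = b where
  G_{ij} = <φ_i, φ_j> and b_i = <f, φ_i>, with φ_0 = 1, φ_1 = x, φ_2 = x^2.
G =
  [2, 0, 2/3]
  [0, 2/3, 0]
  [2/3, 0, 2/5],
b = (10/3, -2/15, 14/15).
Solving gives a_0 = 2, a_1 = -1/5, a_2 = -1, so
  g(x) = -x^2 - x/5 + 2.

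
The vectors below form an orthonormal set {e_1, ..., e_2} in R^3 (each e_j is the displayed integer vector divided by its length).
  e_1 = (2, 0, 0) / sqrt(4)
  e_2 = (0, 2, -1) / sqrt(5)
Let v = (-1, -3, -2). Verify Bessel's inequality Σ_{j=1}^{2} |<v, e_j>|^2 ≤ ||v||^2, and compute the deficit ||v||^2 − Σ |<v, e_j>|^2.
Σ |<v, e_j>|^2 = 21/5; ||v||^2 = 14; deficit = 49/5

Write each e_j = u_j / sqrt(<u_j, u_j>) where u_j is the displayed integer vector. Then <v, e_j> = <v, u_j> / sqrt(<u_j, u_j>), so |<v, e_j>|^2 = <v, u_j>^2 / <u_j, u_j>.
Coefficients: <v, e_1> = -2/sqrt(4), <v, e_2> = -4/sqrt(5).
Square and sum: Σ |<v, e_j>|^2 = 21/5.
Compute ||v||^2 = v·v = 14.
Deficit = 14 − 21/5 = 49/5 ≥ 0, confirming Bessel's inequality. (The deficit equals ||v − Σ <v,e_j> e_j||^2, the squared distance from v to span{e_j}.)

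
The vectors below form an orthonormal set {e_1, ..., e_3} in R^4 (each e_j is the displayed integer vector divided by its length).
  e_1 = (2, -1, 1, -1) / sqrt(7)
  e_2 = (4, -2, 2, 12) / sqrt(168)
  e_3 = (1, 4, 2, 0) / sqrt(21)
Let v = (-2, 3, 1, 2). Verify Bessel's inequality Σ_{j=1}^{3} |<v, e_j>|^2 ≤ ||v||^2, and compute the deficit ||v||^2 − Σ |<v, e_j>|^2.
Σ |<v, e_j>|^2 = 118/7; ||v||^2 = 18; deficit = 8/7

Write each e_j = u_j / sqrt(<u_j, u_j>) where u_j is the displayed integer vector. Then <v, e_j> = <v, u_j> / sqrt(<u_j, u_j>), so |<v, e_j>|^2 = <v, u_j>^2 / <u_j, u_j>.
Coefficients: <v, e_1> = -8/sqrt(7), <v, e_2> = 12/sqrt(168), <v, e_3> = 12/sqrt(21).
Square and sum: Σ |<v, e_j>|^2 = 118/7.
Compute ||v||^2 = v·v = 18.
Deficit = 18 − 118/7 = 8/7 ≥ 0, confirming Bessel's inequality. (The deficit equals ||v − Σ <v,e_j> e_j||^2, the squared distance from v to span{e_j}.)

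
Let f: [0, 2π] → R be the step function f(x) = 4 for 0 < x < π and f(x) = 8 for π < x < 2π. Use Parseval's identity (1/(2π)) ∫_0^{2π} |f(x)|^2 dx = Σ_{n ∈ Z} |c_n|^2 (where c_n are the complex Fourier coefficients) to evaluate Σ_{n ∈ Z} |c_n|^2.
Σ |c_n|^2 = 40

Parseval equates the L^2 energy of f (normalised by 1/(2π)) with the ℓ^2 sum of its Fourier coefficients: (1/(2π)) ∫_0^{2π} |f|^2 = Σ |c_n|^2.
Compute the left side: (1/(2π)) [∫_0^π 4^2 dx + ∫_π^{2π} 8^2 dx] = (1/(2π)) · (16π + 64π) = (16 + 64)/2 = 40.
So Σ_{n ∈ Z} |c_n|^2 = 40.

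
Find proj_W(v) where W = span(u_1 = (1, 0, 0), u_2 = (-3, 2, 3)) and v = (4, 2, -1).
proj_W(v) = (4, 2/13, 3/13)

Set up U = [u_1 | ... | u_2] ∈ R^(3×2). The projector onto W = col(U) is P = U (U^T U)^(-1) U^T.
Compute U^T U =
  [1, -3]
  [-3, 22],
and U^T v = (4, -11).
Solve U^T U · c = U^T v for the coefficients: c = (55/13, 1/13). The projection is proj_W(v) = U c.
Check: (v - proj_W(v)) · u_1 = 0  (should be 0).
Check: (v - proj_W(v)) · u_2 = 0  (should be 0).
Result: proj_W(v) = (4, 2/13, 3/13).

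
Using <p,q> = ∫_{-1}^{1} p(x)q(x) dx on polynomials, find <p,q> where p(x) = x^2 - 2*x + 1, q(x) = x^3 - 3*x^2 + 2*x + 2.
<p,q> = -4/3

Expand the product: p(x)·q(x) = x^5 - 5*x^4 + 9*x^3 - 5*x^2 - 2*x + 2.
∫_{-1}^{1} of each monomial x^k gives [2/(k+1) if k even, 0 if k odd]. Integrating term-by-term (or equivalently evaluating the antiderivative F(x) = x^6/6 - x^5 + 9*x^4/4 - 5*x^3/3 - x^2 + 2*x at the endpoints):
  F(1) − F(−1) = 3/4 − (25/12) = -4/3.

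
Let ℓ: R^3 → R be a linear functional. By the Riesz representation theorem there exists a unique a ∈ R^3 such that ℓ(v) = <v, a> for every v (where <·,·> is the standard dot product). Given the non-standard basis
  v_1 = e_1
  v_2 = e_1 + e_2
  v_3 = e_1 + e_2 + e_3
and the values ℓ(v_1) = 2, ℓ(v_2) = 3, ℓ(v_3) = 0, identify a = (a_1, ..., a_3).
a = (2, 1, -3)

Write a = (a_1, ..., a_3) in the standard basis. For each basis vector v_i, ℓ(v_i) = <v_i, a> is a linear equation in the a_j's. Collect the n equations into a matrix system V a = ℓ, where row i of V is v_i (expressed in the standard basis). Since V is invertible (lower-triangular with 1s on the diagonal, up to permutation), solve by back-substitution:
  V =
[[1, 0, 0],
 [1, 1, 0],
 [1, 1, 1]]
  V a = (2, 3, 0)
Solving gives a = (2, 1, -3).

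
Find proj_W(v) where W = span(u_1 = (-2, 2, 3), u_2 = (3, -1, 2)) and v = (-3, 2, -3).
proj_W(v) = (-821/234, 19/18, -317/117)

Set up U = [u_1 | ... | u_2] ∈ R^(3×2). The projector onto W = col(U) is P = U (U^T U)^(-1) U^T.
Compute U^T U =
  [17, -2]
  [-2, 14],
and U^T v = (1, -17).
Solve U^T U · c = U^T v for the coefficients: c = (-10/117, -287/234). The projection is proj_W(v) = U c.
Check: (v - proj_W(v)) · u_1 = 0  (should be 0).
Check: (v - proj_W(v)) · u_2 = 0  (should be 0).
Result: proj_W(v) = (-821/234, 19/18, -317/117).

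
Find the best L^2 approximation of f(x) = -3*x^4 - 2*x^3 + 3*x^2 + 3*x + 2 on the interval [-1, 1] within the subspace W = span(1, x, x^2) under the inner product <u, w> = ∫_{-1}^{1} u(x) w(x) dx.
g(x) = 3*x^2/7 + 9*x/5 + 79/35

The best approximation g ∈ W is the orthogonal projection of f onto W. Writing g = a_0 + a_1 x + a_2 x^2, the coefficients solve the normal equations G · a = b where
  G_{ij} = <φ_i, φ_j> and b_i = <f, φ_i>, with φ_0 = 1, φ_1 = x, φ_2 = x^2.
G =
  [2, 0, 2/3]
  [0, 2/3, 0]
  [2/3, 0, 2/5],
b = (24/5, 6/5, 176/105).
Solving gives a_0 = 79/35, a_1 = 9/5, a_2 = 3/7, so
  g(x) = 3*x^2/7 + 9*x/5 + 79/35.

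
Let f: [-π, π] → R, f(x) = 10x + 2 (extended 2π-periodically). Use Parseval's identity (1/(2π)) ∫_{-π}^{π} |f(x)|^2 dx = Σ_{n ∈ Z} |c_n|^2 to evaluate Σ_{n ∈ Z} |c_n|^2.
Σ |c_n|^2 = 100π^2/3 + 4

Expand and integrate term by term over [-π, π]:
  ∫ (10x)^2 dx = 100·(2π^3/3); ∫ 2·10·(2)·x dx = 0 (odd integrand); ∫ 2^2 dx = 4·2π.
So (1/(2π)) ∫_{-π}^{π} (10x + 2)^2 dx = 100π^2/3 + 4 = 100π^2/3 + 4.
Parseval ⇒ Σ |c_n|^2 = 100π^2/3 + 4.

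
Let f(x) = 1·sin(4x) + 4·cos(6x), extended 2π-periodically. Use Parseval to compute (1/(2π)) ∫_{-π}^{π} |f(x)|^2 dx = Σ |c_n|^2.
Σ |c_n|^2 = 17/2

Expand |f|^2 and use orthogonality of {sin(nx), cos(mx)} on [-π, π]:
  ∫_{-π}^{π} sin(nx)^2 dx = π, ∫ cos(mx)^2 dx = π, and cross terms integrate to 0.
So ∫_{-π}^{π} f(x)^2 dx = 1^2 · π + 4^2 · π = (1 + 16)π.
Divide by 2π: (1 + 16)/2 = 17/2.
By Parseval, this equals Σ |c_n|^2.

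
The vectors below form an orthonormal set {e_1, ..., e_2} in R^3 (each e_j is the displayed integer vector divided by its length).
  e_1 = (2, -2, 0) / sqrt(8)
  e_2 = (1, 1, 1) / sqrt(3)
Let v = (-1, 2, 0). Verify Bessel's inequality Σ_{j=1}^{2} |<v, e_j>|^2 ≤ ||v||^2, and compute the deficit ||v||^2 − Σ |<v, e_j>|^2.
Σ |<v, e_j>|^2 = 29/6; ||v||^2 = 5; deficit = 1/6

Write each e_j = u_j / sqrt(<u_j, u_j>) where u_j is the displayed integer vector. Then <v, e_j> = <v, u_j> / sqrt(<u_j, u_j>), so |<v, e_j>|^2 = <v, u_j>^2 / <u_j, u_j>.
Coefficients: <v, e_1> = -6/sqrt(8), <v, e_2> = 1/sqrt(3).
Square and sum: Σ |<v, e_j>|^2 = 29/6.
Compute ||v||^2 = v·v = 5.
Deficit = 5 − 29/6 = 1/6 ≥ 0, confirming Bessel's inequality. (The deficit equals ||v − Σ <v,e_j> e_j||^2, the squared distance from v to span{e_j}.)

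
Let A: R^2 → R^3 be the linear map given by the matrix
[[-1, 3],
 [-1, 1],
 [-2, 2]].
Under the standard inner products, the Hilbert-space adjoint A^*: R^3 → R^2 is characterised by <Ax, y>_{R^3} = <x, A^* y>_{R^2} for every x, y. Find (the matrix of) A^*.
A^* = A^T =
[[-1, -1, -2],
 [3, 1, 2]]

For real matrices with standard dot products, the defining identity <Ax, y> = <x, A^* y> gives (Ax)^T y = x^T (A^*) y, i.e. x^T A^T y = x^T (A^*) y. Since this holds for all x, y, we must have A^* = A^T. Therefore
A^* =
[[-1, -1, -2],
 [3, 1, 2]].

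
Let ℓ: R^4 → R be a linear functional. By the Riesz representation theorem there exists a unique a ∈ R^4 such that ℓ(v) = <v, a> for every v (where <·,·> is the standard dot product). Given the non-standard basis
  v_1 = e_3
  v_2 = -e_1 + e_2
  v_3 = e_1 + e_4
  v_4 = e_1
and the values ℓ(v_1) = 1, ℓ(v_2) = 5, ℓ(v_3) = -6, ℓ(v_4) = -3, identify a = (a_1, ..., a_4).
a = (-3, 2, 1, -3)

Write a = (a_1, ..., a_4) in the standard basis. For each basis vector v_i, ℓ(v_i) = <v_i, a> is a linear equation in the a_j's. Collect the n equations into a matrix system V a = ℓ, where row i of V is v_i (expressed in the standard basis). Since V is invertible (lower-triangular with 1s on the diagonal, up to permutation), solve by back-substitution:
  V =
[[0, 0, 1, 0],
 [-1, 1, 0, 0],
 [1, 0, 0, 1],
 [1, 0, 0, 0]]
  V a = (1, 5, -6, -3)
Solving gives a = (-3, 2, 1, -3).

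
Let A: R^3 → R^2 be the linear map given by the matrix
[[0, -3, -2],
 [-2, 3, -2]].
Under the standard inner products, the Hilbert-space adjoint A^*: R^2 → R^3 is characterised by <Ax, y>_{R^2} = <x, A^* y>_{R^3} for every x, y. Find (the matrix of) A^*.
A^* = A^T =
[[0, -2],
 [-3, 3],
 [-2, -2]]

For real matrices with standard dot products, the defining identity <Ax, y> = <x, A^* y> gives (Ax)^T y = x^T (A^*) y, i.e. x^T A^T y = x^T (A^*) y. Since this holds for all x, y, we must have A^* = A^T. Therefore
A^* =
[[0, -2],
 [-3, 3],
 [-2, -2]].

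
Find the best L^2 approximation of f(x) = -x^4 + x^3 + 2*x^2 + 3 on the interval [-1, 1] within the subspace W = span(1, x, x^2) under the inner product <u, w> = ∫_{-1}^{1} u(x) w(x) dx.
g(x) = 8*x^2/7 + 3*x/5 + 108/35

The best approximation g ∈ W is the orthogonal projection of f onto W. Writing g = a_0 + a_1 x + a_2 x^2, the coefficients solve the normal equations G · a = b where
  G_{ij} = <φ_i, φ_j> and b_i = <f, φ_i>, with φ_0 = 1, φ_1 = x, φ_2 = x^2.
G =
  [2, 0, 2/3]
  [0, 2/3, 0]
  [2/3, 0, 2/5],
b = (104/15, 2/5, 88/35).
Solving gives a_0 = 108/35, a_1 = 3/5, a_2 = 8/7, so
  g(x) = 8*x^2/7 + 3*x/5 + 108/35.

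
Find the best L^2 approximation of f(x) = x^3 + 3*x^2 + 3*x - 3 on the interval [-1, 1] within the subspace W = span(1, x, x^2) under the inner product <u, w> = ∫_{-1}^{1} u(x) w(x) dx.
g(x) = 3*x^2 + 18*x/5 - 3

The best approximation g ∈ W is the orthogonal projection of f onto W. Writing g = a_0 + a_1 x + a_2 x^2, the coefficients solve the normal equations G · a = b where
  G_{ij} = <φ_i, φ_j> and b_i = <f, φ_i>, with φ_0 = 1, φ_1 = x, φ_2 = x^2.
G =
  [2, 0, 2/3]
  [0, 2/3, 0]
  [2/3, 0, 2/5],
b = (-4, 12/5, -4/5).
Solving gives a_0 = -3, a_1 = 18/5, a_2 = 3, so
  g(x) = 3*x^2 + 18*x/5 - 3.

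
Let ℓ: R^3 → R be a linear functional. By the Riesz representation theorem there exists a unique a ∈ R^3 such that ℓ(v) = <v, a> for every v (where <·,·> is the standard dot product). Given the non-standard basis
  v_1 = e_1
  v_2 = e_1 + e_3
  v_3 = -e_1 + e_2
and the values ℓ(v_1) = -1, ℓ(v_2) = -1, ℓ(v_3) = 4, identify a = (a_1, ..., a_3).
a = (-1, 3, 0)

Write a = (a_1, ..., a_3) in the standard basis. For each basis vector v_i, ℓ(v_i) = <v_i, a> is a linear equation in the a_j's. Collect the n equations into a matrix system V a = ℓ, where row i of V is v_i (expressed in the standard basis). Since V is invertible (lower-triangular with 1s on the diagonal, up to permutation), solve by back-substitution:
  V =
[[1, 0, 0],
 [1, 0, 1],
 [-1, 1, 0]]
  V a = (-1, -1, 4)
Solving gives a = (-1, 3, 0).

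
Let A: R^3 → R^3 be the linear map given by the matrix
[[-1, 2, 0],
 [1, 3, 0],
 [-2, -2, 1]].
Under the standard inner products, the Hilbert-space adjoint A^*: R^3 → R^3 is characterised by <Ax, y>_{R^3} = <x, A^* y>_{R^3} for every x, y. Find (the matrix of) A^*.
A^* = A^T =
[[-1, 1, -2],
 [2, 3, -2],
 [0, 0, 1]]

For real matrices with standard dot products, the defining identity <Ax, y> = <x, A^* y> gives (Ax)^T y = x^T (A^*) y, i.e. x^T A^T y = x^T (A^*) y. Since this holds for all x, y, we must have A^* = A^T. Therefore
A^* =
[[-1, 1, -2],
 [2, 3, -2],
 [0, 0, 1]].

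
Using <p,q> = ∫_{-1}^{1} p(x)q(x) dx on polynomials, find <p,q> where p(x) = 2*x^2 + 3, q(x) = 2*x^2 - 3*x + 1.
<p,q> = 194/15

Expand the product: p(x)·q(x) = 4*x^4 - 6*x^3 + 8*x^2 - 9*x + 3.
∫_{-1}^{1} of each monomial x^k gives [2/(k+1) if k even, 0 if k odd]. Integrating term-by-term (or equivalently evaluating the antiderivative F(x) = 4*x^5/5 - 3*x^4/2 + 8*x^3/3 - 9*x^2/2 + 3*x at the endpoints):
  F(1) − F(−1) = 7/15 − (-187/15) = 194/15.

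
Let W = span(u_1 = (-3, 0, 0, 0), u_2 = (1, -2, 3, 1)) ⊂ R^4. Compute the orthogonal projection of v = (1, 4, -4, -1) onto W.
proj_W(v) = (1, 3, -9/2, -3/2)

Set up U = [u_1 | ... | u_2] ∈ R^(4×2). The projector onto W = col(U) is P = U (U^T U)^(-1) U^T.
Compute U^T U =
  [9, -3]
  [-3, 15],
and U^T v = (-3, -20).
Solve U^T U · c = U^T v for the coefficients: c = (-5/6, -3/2). The projection is proj_W(v) = U c.
Check: (v - proj_W(v)) · u_1 = 0  (should be 0).
Check: (v - proj_W(v)) · u_2 = 0  (should be 0).
Result: proj_W(v) = (1, 3, -9/2, -3/2).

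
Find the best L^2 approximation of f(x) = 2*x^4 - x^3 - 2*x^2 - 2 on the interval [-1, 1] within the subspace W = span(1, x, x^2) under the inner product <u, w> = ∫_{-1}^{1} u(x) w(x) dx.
g(x) = -2*x^2/7 - 3*x/5 - 76/35

The best approximation g ∈ W is the orthogonal projection of f onto W. Writing g = a_0 + a_1 x + a_2 x^2, the coefficients solve the normal equations G · a = b where
  G_{ij} = <φ_i, φ_j> and b_i = <f, φ_i>, with φ_0 = 1, φ_1 = x, φ_2 = x^2.
G =
  [2, 0, 2/3]
  [0, 2/3, 0]
  [2/3, 0, 2/5],
b = (-68/15, -2/5, -164/105).
Solving gives a_0 = -76/35, a_1 = -3/5, a_2 = -2/7, so
  g(x) = -2*x^2/7 - 3*x/5 - 76/35.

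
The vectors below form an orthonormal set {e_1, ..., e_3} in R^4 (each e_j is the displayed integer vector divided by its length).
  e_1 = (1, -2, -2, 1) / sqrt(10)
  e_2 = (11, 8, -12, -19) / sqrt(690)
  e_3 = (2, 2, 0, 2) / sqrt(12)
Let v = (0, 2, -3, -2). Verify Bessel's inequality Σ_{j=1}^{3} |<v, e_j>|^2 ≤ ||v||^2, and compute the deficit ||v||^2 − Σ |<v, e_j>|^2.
Σ |<v, e_j>|^2 = 270/23; ||v||^2 = 17; deficit = 121/23

Write each e_j = u_j / sqrt(<u_j, u_j>) where u_j is the displayed integer vector. Then <v, e_j> = <v, u_j> / sqrt(<u_j, u_j>), so |<v, e_j>|^2 = <v, u_j>^2 / <u_j, u_j>.
Coefficients: <v, e_1> = 0/sqrt(10), <v, e_2> = 90/sqrt(690), <v, e_3> = 0/sqrt(12).
Square and sum: Σ |<v, e_j>|^2 = 270/23.
Compute ||v||^2 = v·v = 17.
Deficit = 17 − 270/23 = 121/23 ≥ 0, confirming Bessel's inequality. (The deficit equals ||v − Σ <v,e_j> e_j||^2, the squared distance from v to span{e_j}.)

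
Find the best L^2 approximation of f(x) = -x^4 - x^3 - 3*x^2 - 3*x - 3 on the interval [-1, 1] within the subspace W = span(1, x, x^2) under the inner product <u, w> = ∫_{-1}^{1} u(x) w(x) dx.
g(x) = -27*x^2/7 - 18*x/5 - 102/35

The best approximation g ∈ W is the orthogonal projection of f onto W. Writing g = a_0 + a_1 x + a_2 x^2, the coefficients solve the normal equations G · a = b where
  G_{ij} = <φ_i, φ_j> and b_i = <f, φ_i>, with φ_0 = 1, φ_1 = x, φ_2 = x^2.
G =
  [2, 0, 2/3]
  [0, 2/3, 0]
  [2/3, 0, 2/5],
b = (-42/5, -12/5, -122/35).
Solving gives a_0 = -102/35, a_1 = -18/5, a_2 = -27/7, so
  g(x) = -27*x^2/7 - 18*x/5 - 102/35.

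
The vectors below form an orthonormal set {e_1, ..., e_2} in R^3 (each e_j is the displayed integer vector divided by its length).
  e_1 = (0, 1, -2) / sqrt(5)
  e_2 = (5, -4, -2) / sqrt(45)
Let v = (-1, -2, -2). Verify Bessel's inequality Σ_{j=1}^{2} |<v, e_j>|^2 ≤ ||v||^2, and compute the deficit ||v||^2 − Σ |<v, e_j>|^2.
Σ |<v, e_j>|^2 = 17/9; ||v||^2 = 9; deficit = 64/9

Write each e_j = u_j / sqrt(<u_j, u_j>) where u_j is the displayed integer vector. Then <v, e_j> = <v, u_j> / sqrt(<u_j, u_j>), so |<v, e_j>|^2 = <v, u_j>^2 / <u_j, u_j>.
Coefficients: <v, e_1> = 2/sqrt(5), <v, e_2> = 7/sqrt(45).
Square and sum: Σ |<v, e_j>|^2 = 17/9.
Compute ||v||^2 = v·v = 9.
Deficit = 9 − 17/9 = 64/9 ≥ 0, confirming Bessel's inequality. (The deficit equals ||v − Σ <v,e_j> e_j||^2, the squared distance from v to span{e_j}.)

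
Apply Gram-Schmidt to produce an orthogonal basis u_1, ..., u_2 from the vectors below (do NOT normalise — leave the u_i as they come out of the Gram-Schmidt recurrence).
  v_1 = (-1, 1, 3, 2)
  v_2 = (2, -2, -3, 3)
Orthogonal basis:
  u_1 = (-1, 1, 3, 2)
  u_2 = (23/15, -23/15, -8/5, 59/15)

Apply the Gram-Schmidt recurrence
  u_1 = v_1
  u_i = v_i − Σ_{j<i} ((v_i · u_j) / (u_j · u_j)) · u_j.

Step by step this gives:
  u_1 = (-1, 1, 3, 2)
  u_2 = (23/15, -23/15, -8/5, 59/15)

Orthogonality check:
  u_2 · u_1 = 0 (should be 0)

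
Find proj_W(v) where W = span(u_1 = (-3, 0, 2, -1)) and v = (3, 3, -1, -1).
proj_W(v) = (15/7, 0, -10/7, 5/7)

Set up U = [u_1 | ... | u_1] ∈ R^(4×1). The projector onto W = col(U) is P = U (U^T U)^(-1) U^T.
Compute U^T U =
  [14],
and U^T v = (-10).
Solve U^T U · c = U^T v for the coefficients: c = (-5/7). The projection is proj_W(v) = U c.
Check: (v - proj_W(v)) · u_1 = 0  (should be 0).
Result: proj_W(v) = (15/7, 0, -10/7, 5/7).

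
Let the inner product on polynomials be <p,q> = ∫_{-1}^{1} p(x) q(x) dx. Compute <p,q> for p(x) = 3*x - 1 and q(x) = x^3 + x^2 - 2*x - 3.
<p,q> = 38/15

Expand the product: p(x)·q(x) = 3*x^4 + 2*x^3 - 7*x^2 - 7*x + 3.
∫_{-1}^{1} of each monomial x^k gives [2/(k+1) if k even, 0 if k odd]. Integrating term-by-term (or equivalently evaluating the antiderivative F(x) = 3*x^5/5 + x^4/2 - 7*x^3/3 - 7*x^2/2 + 3*x at the endpoints):
  F(1) − F(−1) = -26/15 − (-64/15) = 38/15.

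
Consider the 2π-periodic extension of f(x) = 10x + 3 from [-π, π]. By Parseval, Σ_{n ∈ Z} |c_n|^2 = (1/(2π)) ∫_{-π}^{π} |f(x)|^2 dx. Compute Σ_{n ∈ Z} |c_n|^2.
Σ |c_n|^2 = 100π^2/3 + 9

Expand and integrate term by term over [-π, π]:
  ∫ (10x)^2 dx = 100·(2π^3/3); ∫ 2·10·(3)·x dx = 0 (odd integrand); ∫ 3^2 dx = 9·2π.
So (1/(2π)) ∫_{-π}^{π} (10x + 3)^2 dx = 100π^2/3 + 9 = 100π^2/3 + 9.
Parseval ⇒ Σ |c_n|^2 = 100π^2/3 + 9.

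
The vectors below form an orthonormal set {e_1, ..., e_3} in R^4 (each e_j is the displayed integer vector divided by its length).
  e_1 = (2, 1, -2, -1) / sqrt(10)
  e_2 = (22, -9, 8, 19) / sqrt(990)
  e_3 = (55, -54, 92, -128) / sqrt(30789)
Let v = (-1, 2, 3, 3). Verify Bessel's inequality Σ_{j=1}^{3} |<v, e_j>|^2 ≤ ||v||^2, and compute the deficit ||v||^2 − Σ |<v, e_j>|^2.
Σ |<v, e_j>|^2 = 3789/311; ||v||^2 = 23; deficit = 3364/311

Write each e_j = u_j / sqrt(<u_j, u_j>) where u_j is the displayed integer vector. Then <v, e_j> = <v, u_j> / sqrt(<u_j, u_j>), so |<v, e_j>|^2 = <v, u_j>^2 / <u_j, u_j>.
Coefficients: <v, e_1> = -9/sqrt(10), <v, e_2> = 41/sqrt(990), <v, e_3> = -271/sqrt(30789).
Square and sum: Σ |<v, e_j>|^2 = 3789/311.
Compute ||v||^2 = v·v = 23.
Deficit = 23 − 3789/311 = 3364/311 ≥ 0, confirming Bessel's inequality. (The deficit equals ||v − Σ <v,e_j> e_j||^2, the squared distance from v to span{e_j}.)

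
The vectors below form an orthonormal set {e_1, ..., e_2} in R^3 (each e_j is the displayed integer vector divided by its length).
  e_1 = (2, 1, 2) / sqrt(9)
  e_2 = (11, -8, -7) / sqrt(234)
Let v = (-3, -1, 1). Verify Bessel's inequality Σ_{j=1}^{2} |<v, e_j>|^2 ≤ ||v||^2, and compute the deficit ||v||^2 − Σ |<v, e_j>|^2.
Σ |<v, e_j>|^2 = 93/13; ||v||^2 = 11; deficit = 50/13

Write each e_j = u_j / sqrt(<u_j, u_j>) where u_j is the displayed integer vector. Then <v, e_j> = <v, u_j> / sqrt(<u_j, u_j>), so |<v, e_j>|^2 = <v, u_j>^2 / <u_j, u_j>.
Coefficients: <v, e_1> = -5/sqrt(9), <v, e_2> = -32/sqrt(234).
Square and sum: Σ |<v, e_j>|^2 = 93/13.
Compute ||v||^2 = v·v = 11.
Deficit = 11 − 93/13 = 50/13 ≥ 0, confirming Bessel's inequality. (The deficit equals ||v − Σ <v,e_j> e_j||^2, the squared distance from v to span{e_j}.)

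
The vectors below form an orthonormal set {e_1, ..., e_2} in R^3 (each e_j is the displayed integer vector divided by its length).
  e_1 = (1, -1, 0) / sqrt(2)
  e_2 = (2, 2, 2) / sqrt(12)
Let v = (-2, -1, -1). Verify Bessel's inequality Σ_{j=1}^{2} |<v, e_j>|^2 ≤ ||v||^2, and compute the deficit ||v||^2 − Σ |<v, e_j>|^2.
Σ |<v, e_j>|^2 = 35/6; ||v||^2 = 6; deficit = 1/6

Write each e_j = u_j / sqrt(<u_j, u_j>) where u_j is the displayed integer vector. Then <v, e_j> = <v, u_j> / sqrt(<u_j, u_j>), so |<v, e_j>|^2 = <v, u_j>^2 / <u_j, u_j>.
Coefficients: <v, e_1> = -1/sqrt(2), <v, e_2> = -8/sqrt(12).
Square and sum: Σ |<v, e_j>|^2 = 35/6.
Compute ||v||^2 = v·v = 6.
Deficit = 6 − 35/6 = 1/6 ≥ 0, confirming Bessel's inequality. (The deficit equals ||v − Σ <v,e_j> e_j||^2, the squared distance from v to span{e_j}.)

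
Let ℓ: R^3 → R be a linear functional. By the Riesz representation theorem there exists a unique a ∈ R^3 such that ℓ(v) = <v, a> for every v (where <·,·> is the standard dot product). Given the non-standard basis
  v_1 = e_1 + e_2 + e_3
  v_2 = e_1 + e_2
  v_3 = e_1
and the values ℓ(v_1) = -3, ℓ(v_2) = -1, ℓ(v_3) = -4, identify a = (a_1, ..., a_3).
a = (-4, 3, -2)

Write a = (a_1, ..., a_3) in the standard basis. For each basis vector v_i, ℓ(v_i) = <v_i, a> is a linear equation in the a_j's. Collect the n equations into a matrix system V a = ℓ, where row i of V is v_i (expressed in the standard basis). Since V is invertible (lower-triangular with 1s on the diagonal, up to permutation), solve by back-substitution:
  V =
[[1, 1, 1],
 [1, 1, 0],
 [1, 0, 0]]
  V a = (-3, -1, -4)
Solving gives a = (-4, 3, -2).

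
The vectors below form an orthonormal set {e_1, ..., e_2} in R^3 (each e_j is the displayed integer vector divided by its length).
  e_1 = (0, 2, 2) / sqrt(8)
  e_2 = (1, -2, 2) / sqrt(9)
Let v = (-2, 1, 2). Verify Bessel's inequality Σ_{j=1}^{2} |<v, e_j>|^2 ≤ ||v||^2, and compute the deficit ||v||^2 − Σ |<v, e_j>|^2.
Σ |<v, e_j>|^2 = 9/2; ||v||^2 = 9; deficit = 9/2

Write each e_j = u_j / sqrt(<u_j, u_j>) where u_j is the displayed integer vector. Then <v, e_j> = <v, u_j> / sqrt(<u_j, u_j>), so |<v, e_j>|^2 = <v, u_j>^2 / <u_j, u_j>.
Coefficients: <v, e_1> = 6/sqrt(8), <v, e_2> = 0/sqrt(9).
Square and sum: Σ |<v, e_j>|^2 = 9/2.
Compute ||v||^2 = v·v = 9.
Deficit = 9 − 9/2 = 9/2 ≥ 0, confirming Bessel's inequality. (The deficit equals ||v − Σ <v,e_j> e_j||^2, the squared distance from v to span{e_j}.)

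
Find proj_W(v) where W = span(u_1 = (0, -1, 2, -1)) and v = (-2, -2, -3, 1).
proj_W(v) = (0, 5/6, -5/3, 5/6)

Set up U = [u_1 | ... | u_1] ∈ R^(4×1). The projector onto W = col(U) is P = U (U^T U)^(-1) U^T.
Compute U^T U =
  [6],
and U^T v = (-5).
Solve U^T U · c = U^T v for the coefficients: c = (-5/6). The projection is proj_W(v) = U c.
Check: (v - proj_W(v)) · u_1 = 0  (should be 0).
Result: proj_W(v) = (0, 5/6, -5/3, 5/6).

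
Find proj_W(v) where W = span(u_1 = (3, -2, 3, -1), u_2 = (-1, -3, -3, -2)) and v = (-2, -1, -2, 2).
proj_W(v) = (-857/513, 157/513, -19/9, 22/513)

Set up U = [u_1 | ... | u_2] ∈ R^(4×2). The projector onto W = col(U) is P = U (U^T U)^(-1) U^T.
Compute U^T U =
  [23, -4]
  [-4, 23],
and U^T v = (-12, 7).
Solve U^T U · c = U^T v for the coefficients: c = (-248/513, 113/513). The projection is proj_W(v) = U c.
Check: (v - proj_W(v)) · u_1 = 0  (should be 0).
Check: (v - proj_W(v)) · u_2 = 0  (should be 0).
Result: proj_W(v) = (-857/513, 157/513, -19/9, 22/513).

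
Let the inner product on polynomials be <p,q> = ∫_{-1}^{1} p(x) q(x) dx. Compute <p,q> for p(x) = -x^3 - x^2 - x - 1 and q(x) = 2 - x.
<p,q> = -64/15

Expand the product: p(x)·q(x) = x^4 - x^3 - x^2 - x - 2.
∫_{-1}^{1} of each monomial x^k gives [2/(k+1) if k even, 0 if k odd]. Integrating term-by-term (or equivalently evaluating the antiderivative F(x) = x^5/5 - x^4/4 - x^3/3 - x^2/2 - 2*x at the endpoints):
  F(1) − F(−1) = -173/60 − (83/60) = -64/15.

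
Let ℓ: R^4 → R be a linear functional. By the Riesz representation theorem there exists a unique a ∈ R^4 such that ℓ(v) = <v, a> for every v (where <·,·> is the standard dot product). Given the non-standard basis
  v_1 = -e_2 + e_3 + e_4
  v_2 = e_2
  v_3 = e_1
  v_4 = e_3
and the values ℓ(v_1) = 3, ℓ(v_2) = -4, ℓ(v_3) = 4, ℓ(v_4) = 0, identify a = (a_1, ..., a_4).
a = (4, -4, 0, -1)

Write a = (a_1, ..., a_4) in the standard basis. For each basis vector v_i, ℓ(v_i) = <v_i, a> is a linear equation in the a_j's. Collect the n equations into a matrix system V a = ℓ, where row i of V is v_i (expressed in the standard basis). Since V is invertible (lower-triangular with 1s on the diagonal, up to permutation), solve by back-substitution:
  V =
[[0, -1, 1, 1],
 [0, 1, 0, 0],
 [1, 0, 0, 0],
 [0, 0, 1, 0]]
  V a = (3, -4, 4, 0)
Solving gives a = (4, -4, 0, -1).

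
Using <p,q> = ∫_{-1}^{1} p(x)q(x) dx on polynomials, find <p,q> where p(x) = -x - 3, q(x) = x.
<p,q> = -2/3

Expand the product: p(x)·q(x) = -x^2 - 3*x.
∫_{-1}^{1} of each monomial x^k gives [2/(k+1) if k even, 0 if k odd]. Integrating term-by-term (or equivalently evaluating the antiderivative F(x) = -x^3/3 - 3*x^2/2 at the endpoints):
  F(1) − F(−1) = -11/6 − (-7/6) = -2/3.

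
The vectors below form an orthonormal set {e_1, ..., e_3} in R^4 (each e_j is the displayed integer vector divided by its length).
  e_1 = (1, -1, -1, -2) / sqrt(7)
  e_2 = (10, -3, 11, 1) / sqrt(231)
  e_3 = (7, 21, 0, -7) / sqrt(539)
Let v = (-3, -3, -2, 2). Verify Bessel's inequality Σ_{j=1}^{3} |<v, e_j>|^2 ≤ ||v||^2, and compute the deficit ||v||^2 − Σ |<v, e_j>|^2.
Σ |<v, e_j>|^2 = 77/3; ||v||^2 = 26; deficit = 1/3

Write each e_j = u_j / sqrt(<u_j, u_j>) where u_j is the displayed integer vector. Then <v, e_j> = <v, u_j> / sqrt(<u_j, u_j>), so |<v, e_j>|^2 = <v, u_j>^2 / <u_j, u_j>.
Coefficients: <v, e_1> = -2/sqrt(7), <v, e_2> = -41/sqrt(231), <v, e_3> = -98/sqrt(539).
Square and sum: Σ |<v, e_j>|^2 = 77/3.
Compute ||v||^2 = v·v = 26.
Deficit = 26 − 77/3 = 1/3 ≥ 0, confirming Bessel's inequality. (The deficit equals ||v − Σ <v,e_j> e_j||^2, the squared distance from v to span{e_j}.)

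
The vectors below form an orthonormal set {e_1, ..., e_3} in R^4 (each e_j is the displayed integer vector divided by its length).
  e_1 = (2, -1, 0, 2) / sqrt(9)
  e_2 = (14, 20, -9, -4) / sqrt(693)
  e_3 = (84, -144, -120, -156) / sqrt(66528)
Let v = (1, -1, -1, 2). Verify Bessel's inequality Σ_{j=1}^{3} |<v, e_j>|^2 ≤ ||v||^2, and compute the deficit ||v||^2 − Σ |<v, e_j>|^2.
Σ |<v, e_j>|^2 = 11/2; ||v||^2 = 7; deficit = 3/2

Write each e_j = u_j / sqrt(<u_j, u_j>) where u_j is the displayed integer vector. Then <v, e_j> = <v, u_j> / sqrt(<u_j, u_j>), so |<v, e_j>|^2 = <v, u_j>^2 / <u_j, u_j>.
Coefficients: <v, e_1> = 7/sqrt(9), <v, e_2> = -5/sqrt(693), <v, e_3> = 36/sqrt(66528).
Square and sum: Σ |<v, e_j>|^2 = 11/2.
Compute ||v||^2 = v·v = 7.
Deficit = 7 − 11/2 = 3/2 ≥ 0, confirming Bessel's inequality. (The deficit equals ||v − Σ <v,e_j> e_j||^2, the squared distance from v to span{e_j}.)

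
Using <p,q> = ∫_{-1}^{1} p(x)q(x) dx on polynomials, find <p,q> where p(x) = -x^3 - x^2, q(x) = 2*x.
<p,q> = -4/5

Expand the product: p(x)·q(x) = -2*x^4 - 2*x^3.
∫_{-1}^{1} of each monomial x^k gives [2/(k+1) if k even, 0 if k odd]. Integrating term-by-term (or equivalently evaluating the antiderivative F(x) = -2*x^5/5 - x^4/2 at the endpoints):
  F(1) − F(−1) = -9/10 − (-1/10) = -4/5.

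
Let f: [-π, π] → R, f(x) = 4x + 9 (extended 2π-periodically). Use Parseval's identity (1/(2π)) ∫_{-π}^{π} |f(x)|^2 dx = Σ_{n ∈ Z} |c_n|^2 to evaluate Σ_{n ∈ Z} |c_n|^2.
Σ |c_n|^2 = 16π^2/3 + 81

Expand and integrate term by term over [-π, π]:
  ∫ (4x)^2 dx = 16·(2π^3/3); ∫ 2·4·(9)·x dx = 0 (odd integrand); ∫ 9^2 dx = 81·2π.
So (1/(2π)) ∫_{-π}^{π} (4x + 9)^2 dx = 16π^2/3 + 81 = 16π^2/3 + 81.
Parseval ⇒ Σ |c_n|^2 = 16π^2/3 + 81.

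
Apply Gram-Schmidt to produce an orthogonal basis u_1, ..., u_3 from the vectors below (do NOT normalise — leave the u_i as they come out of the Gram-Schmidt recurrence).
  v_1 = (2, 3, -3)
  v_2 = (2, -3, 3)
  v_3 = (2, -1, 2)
Orthogonal basis:
  u_1 = (2, 3, -3)
  u_2 = (36/11, -12/11, 12/11)
  u_3 = (0, 1/2, 1/2)

Apply the Gram-Schmidt recurrence
  u_1 = v_1
  u_i = v_i − Σ_{j<i} ((v_i · u_j) / (u_j · u_j)) · u_j.

Step by step this gives:
  u_1 = (2, 3, -3)
  u_2 = (36/11, -12/11, 12/11)
  u_3 = (0, 1/2, 1/2)

Orthogonality check:
  u_2 · u_1 = 0 (should be 0)
  u_3 · u_1 = 0 (should be 0)
  u_3 · u_2 = 0 (should be 0)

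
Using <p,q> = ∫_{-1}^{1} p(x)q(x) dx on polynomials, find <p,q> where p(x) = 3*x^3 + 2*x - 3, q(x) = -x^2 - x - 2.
<p,q> = 172/15

Expand the product: p(x)·q(x) = -3*x^5 - 3*x^4 - 8*x^3 + x^2 - x + 6.
∫_{-1}^{1} of each monomial x^k gives [2/(k+1) if k even, 0 if k odd]. Integrating term-by-term (or equivalently evaluating the antiderivative F(x) = -x^6/2 - 3*x^5/5 - 2*x^4 + x^3/3 - x^2/2 + 6*x at the endpoints):
  F(1) − F(−1) = 41/15 − (-131/15) = 172/15.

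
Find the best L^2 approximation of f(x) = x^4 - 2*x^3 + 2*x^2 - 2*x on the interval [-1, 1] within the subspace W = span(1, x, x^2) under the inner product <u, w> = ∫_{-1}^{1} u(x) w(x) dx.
g(x) = 20*x^2/7 - 16*x/5 - 3/35

The best approximation g ∈ W is the orthogonal projection of f onto W. Writing g = a_0 + a_1 x + a_2 x^2, the coefficients solve the normal equations G · a = b where
  G_{ij} = <φ_i, φ_j> and b_i = <f, φ_i>, with φ_0 = 1, φ_1 = x, φ_2 = x^2.
G =
  [2, 0, 2/3]
  [0, 2/3, 0]
  [2/3, 0, 2/5],
b = (26/15, -32/15, 38/35).
Solving gives a_0 = -3/35, a_1 = -16/5, a_2 = 20/7, so
  g(x) = 20*x^2/7 - 16*x/5 - 3/35.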